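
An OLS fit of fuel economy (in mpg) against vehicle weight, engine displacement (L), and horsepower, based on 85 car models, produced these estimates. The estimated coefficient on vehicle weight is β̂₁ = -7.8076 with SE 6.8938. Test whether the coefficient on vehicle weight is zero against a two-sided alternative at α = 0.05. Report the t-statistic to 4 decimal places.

t = -1.1326

H₀: β₁ = 0 vs H₁: β₁ ≠ 0.
t = (β̂₁ − β₁⁰)/SE = -7.8076 / 6.8938 = -1.1326.
df = n − k − 1 = 85 − 3 − 1 = 81.
Two-sided p ≈ 0.2607, which is ≥ 0.05, so fail to reject H₀.
The data do not give significant evidence of an association between vehicle weight and fuel economy, after adjusting for the other predictors.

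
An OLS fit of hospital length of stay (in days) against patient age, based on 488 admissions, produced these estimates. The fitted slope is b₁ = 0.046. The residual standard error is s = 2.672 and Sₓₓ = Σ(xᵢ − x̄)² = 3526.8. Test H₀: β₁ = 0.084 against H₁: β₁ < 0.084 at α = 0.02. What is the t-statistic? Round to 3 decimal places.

SE(b₁) = s/√Sₓₓ = 2.672/√3526.8 = 0.0449931.
t = (0.046 − 0.084) / 0.0449931 = -0.845.
df = n − 2 = 486.
One-sided p ≈ 0.1994, which is ≥ 0.02, so fail to reject H₀.
The data do not give significant evidence that the true slope on patient age is below 0.084 days per unit.

t = -0.845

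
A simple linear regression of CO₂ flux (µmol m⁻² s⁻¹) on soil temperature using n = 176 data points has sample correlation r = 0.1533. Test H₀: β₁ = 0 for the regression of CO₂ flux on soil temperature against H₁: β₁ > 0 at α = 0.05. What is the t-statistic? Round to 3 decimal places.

t = 2.046

t = r·√(n − 2)/√(1 − r²) = 0.1533·√174/√0.976499 = 2.046.
df = n − 2 = 174.
One-sided p ≈ 0.0211, which is < 0.05, so reject H₀.
There is evidence of a linear association between soil temperature and CO₂ flux.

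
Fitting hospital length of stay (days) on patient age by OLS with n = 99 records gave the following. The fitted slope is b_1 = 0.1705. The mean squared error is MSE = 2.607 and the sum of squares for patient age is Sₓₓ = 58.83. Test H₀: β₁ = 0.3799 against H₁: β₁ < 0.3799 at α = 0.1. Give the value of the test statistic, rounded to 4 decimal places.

SE(b_1) = √(MSE/Sₓₓ) = √(2.607/58.83) = 0.210509.
t = (0.1705 − 0.3799) / 0.210509 = -0.9947.
df = n − 2 = 97.
One-sided p ≈ 0.1612, which is ≥ 0.1, so fail to reject H₀.
The data do not give significant evidence that the true slope on patient age is below 0.3799 days per unit.

t = -0.9947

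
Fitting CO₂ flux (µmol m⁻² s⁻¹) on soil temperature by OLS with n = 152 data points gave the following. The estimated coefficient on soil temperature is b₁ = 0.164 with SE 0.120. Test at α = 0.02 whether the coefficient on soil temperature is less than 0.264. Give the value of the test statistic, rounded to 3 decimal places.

H₀: β₁ = 0.264 vs H₁: β₁ < 0.264.
t = (b₁ − β₁⁰)/SE = (0.164 − 0.264) / 0.120 = -0.833.
df = n − 2 = 152 − 2 = 150.
One-sided p ≈ 0.2030, which is ≥ 0.02, so fail to reject H₀.
The data do not give significant evidence that the true slope on soil temperature is below 0.264 µmol m⁻² s⁻¹ per unit.

t = -0.833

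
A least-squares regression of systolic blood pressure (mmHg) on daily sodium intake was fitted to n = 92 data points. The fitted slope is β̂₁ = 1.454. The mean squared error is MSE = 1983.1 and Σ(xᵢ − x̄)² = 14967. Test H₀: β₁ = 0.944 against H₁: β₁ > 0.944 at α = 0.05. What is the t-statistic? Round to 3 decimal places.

t = 1.401

SE(β̂₁) = √(MSE/Sₓₓ) = √(1983.1/14967) = 0.364003.
t = (1.454 − 0.944) / 0.364003 = 1.401.
df = n − 2 = 90.
One-sided p ≈ 0.0823, which is ≥ 0.05, so fail to reject H₀.
The data do not give significant evidence that the true slope on daily sodium intake exceeds 0.944 mmHg per unit.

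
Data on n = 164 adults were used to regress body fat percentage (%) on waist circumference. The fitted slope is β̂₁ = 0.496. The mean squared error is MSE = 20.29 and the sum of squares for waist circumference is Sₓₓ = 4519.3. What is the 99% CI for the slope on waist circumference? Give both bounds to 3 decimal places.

SE(β̂₁) = √(MSE/Sₓₓ) = √(20.29/4519.3) = 0.0670047.
df = n − 2 = 162.
t* = t_{0.005, 162} = 2.606518.
Margin = t* × SE = 2.606518 × 0.0670047 = 0.17465.
CI: 0.496 ± 0.17465 → (0.321, 0.671).
With 99% confidence, each one-unit increase in waist circumference is associated with a change of between 0.321 and 0.671 % in body fat percentage.

(0.321, 0.671)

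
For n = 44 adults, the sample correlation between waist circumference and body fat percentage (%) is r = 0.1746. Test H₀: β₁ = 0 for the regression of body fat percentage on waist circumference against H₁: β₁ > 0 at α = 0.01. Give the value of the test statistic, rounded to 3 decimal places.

t = r·√(n − 2)/√(1 − r²) = 0.1746·√42/√0.969515 = 1.149.
df = n − 2 = 42.
One-sided p ≈ 0.1285, which is ≥ 0.01, so fail to reject H₀.
The data do not give significant evidence of a linear association between waist circumference and body fat percentage.

t = 1.149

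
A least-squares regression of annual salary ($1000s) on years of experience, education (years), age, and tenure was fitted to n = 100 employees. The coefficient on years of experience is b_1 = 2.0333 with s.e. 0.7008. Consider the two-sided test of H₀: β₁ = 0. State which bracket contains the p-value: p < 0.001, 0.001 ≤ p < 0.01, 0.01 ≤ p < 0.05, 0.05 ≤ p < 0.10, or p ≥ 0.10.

0.001 ≤ p < 0.01

t = 2.0333 / 0.7008 = 2.901.
df = n − k − 1 = 100 − 4 − 1 = 95.
Two-sided p = 2·P(T_{95} > |t|) ≈ 0.0046.
So 0.001 ≤ p < 0.01.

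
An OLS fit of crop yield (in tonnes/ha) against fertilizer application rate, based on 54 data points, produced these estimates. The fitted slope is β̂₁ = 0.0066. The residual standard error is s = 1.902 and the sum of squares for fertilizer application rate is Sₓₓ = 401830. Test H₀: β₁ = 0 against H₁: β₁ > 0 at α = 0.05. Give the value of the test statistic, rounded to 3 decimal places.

t = 2.200

SE(β̂₁) = s/√Sₓₓ = 1.902/√401830 = 0.00300047.
t = 0.0066 / 0.00300047 = 2.200.
df = n − 2 = 52.
One-sided p ≈ 0.0162, which is < 0.05, so reject H₀.
There is evidence that the true slope on fertilizer application rate is positive.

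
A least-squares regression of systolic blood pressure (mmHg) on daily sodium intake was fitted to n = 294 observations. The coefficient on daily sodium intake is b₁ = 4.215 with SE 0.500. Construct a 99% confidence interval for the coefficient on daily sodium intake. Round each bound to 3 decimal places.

df = n − 2 = 294 − 2 = 292.
t* = t_{0.005, 292} = 2.592771.
Margin = t* × SE = 2.592771 × 0.500 = 1.29639.
CI: 4.215 ± 1.29639 → (2.919, 5.511).
With 99% confidence, each one-unit increase in daily sodium intake is associated with a change of between 2.919 and 5.511 mmHg in systolic blood pressure.

(2.919, 5.511)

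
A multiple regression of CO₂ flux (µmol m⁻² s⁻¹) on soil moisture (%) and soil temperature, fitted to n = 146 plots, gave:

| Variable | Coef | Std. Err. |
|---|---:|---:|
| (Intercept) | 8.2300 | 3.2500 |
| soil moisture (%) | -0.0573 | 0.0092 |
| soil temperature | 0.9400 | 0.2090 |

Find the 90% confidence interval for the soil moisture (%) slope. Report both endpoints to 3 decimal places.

Read off: b = -0.0573, SE = 0.0092 for soil moisture (%).
df = n − k − 1 = 146 − 2 − 1 = 143.
t* = t_{0.05, 143} = 1.655579.
Margin = t* × SE = 1.655579 × 0.0092 = 0.01523.
CI: -0.0573 ± 0.01523 → (-0.073, -0.042).

(-0.073, -0.042)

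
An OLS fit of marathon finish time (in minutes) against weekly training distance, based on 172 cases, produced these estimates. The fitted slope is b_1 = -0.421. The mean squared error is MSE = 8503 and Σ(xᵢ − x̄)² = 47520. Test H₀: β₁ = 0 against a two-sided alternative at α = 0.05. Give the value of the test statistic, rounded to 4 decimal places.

t = -0.9953

SE(b_1) = √(MSE/Sₓₓ) = √(8503/47520) = 0.423007.
t = -0.421 / 0.423007 = -0.9953.
df = n − 2 = 170.
Two-sided p ≈ 0.3210, which is ≥ 0.05, so fail to reject H₀.
The data do not give significant evidence of an association between weekly training distance and marathon finish time.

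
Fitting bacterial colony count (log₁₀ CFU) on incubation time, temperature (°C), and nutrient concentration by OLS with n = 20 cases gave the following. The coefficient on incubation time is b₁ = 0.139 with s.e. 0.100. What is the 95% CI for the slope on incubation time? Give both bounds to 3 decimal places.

df = n − k − 1 = 20 − 3 − 1 = 16.
t* = t_{0.025, 16} = 2.119905.
Margin = t* × SE = 2.119905 × 0.100 = 0.21199.
CI: 0.139 ± 0.21199 → (-0.073, 0.351).
With 95% confidence, each one-unit increase in incubation time is associated with a change of between -0.073 and 0.351 log₁₀ CFU in bacterial colony count, holding the other predictors fixed.

(-0.073, 0.351)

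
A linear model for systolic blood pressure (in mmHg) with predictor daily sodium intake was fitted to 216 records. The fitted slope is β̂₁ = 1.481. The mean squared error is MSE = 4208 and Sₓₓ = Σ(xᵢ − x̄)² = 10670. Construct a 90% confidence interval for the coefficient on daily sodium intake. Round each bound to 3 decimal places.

(0.444, 2.518)

SE(β̂₁) = √(MSE/Sₓₓ) = √(4208/10670) = 0.627994.
df = n − 2 = 214.
t* = t_{0.05, 214} = 1.652005.
Margin = t* × SE = 1.652005 × 0.627994 = 1.03745.
CI: 1.481 ± 1.03745 → (0.444, 2.518).
With 90% confidence, each one-unit increase in daily sodium intake is associated with a change of between 0.444 and 2.518 mmHg in systolic blood pressure.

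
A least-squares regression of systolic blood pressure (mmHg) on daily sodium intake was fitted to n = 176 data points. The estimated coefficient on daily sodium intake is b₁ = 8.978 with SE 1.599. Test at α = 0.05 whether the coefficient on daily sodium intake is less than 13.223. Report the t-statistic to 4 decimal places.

t = -2.6548

H₀: β₁ = 13.223 vs H₁: β₁ < 13.223.
t = (b₁ − β₁⁰)/SE = (8.978 − 13.223) / 1.599 = -2.6548.
df = n − 2 = 176 − 2 = 174.
One-sided p ≈ 0.0043, which is < 0.05, so reject H₀.
There is evidence that the true slope on daily sodium intake is below 13.223 mmHg per unit.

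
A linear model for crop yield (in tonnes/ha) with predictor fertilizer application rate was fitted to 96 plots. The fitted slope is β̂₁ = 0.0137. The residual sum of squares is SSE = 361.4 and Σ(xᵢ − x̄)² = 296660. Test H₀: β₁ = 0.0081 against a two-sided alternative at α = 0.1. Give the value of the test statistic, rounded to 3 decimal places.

t = 1.556

MSE = SSE/(n − 2) = 361.4/94 = 3.84468.
SE(β̂₁) = √(MSE/Sₓₓ) = √(3.84468/296660) = 0.00359998.
t = (0.0137 − 0.0081) / 0.00359998 = 1.556.
df = n − 2 = 94.
Two-sided p ≈ 0.1232, which is ≥ 0.1, so fail to reject H₀.
The data are consistent with a true slope of 0.0081 tonnes/ha per unit of fertilizer application rate.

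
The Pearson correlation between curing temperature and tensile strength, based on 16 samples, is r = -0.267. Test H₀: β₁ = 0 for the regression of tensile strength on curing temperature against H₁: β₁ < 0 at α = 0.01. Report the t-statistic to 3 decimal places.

t = r·√(n − 2)/√(1 − r²) = -0.267·√14/√0.928711 = -1.037.
df = n − 2 = 14.
One-sided p ≈ 0.1587, which is ≥ 0.01, so fail to reject H₀.
The data do not give significant evidence of a linear association between curing temperature and tensile strength.

t = -1.037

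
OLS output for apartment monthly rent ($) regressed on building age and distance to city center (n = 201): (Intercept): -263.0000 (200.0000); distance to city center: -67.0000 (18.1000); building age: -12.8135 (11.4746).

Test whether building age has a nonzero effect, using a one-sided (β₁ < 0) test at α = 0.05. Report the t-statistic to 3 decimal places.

t = -1.117

Read off: b = -12.8135, SE = 11.4746 for building age.
H₀: β₁ = 0 vs H₁: β₁ < 0.
t = -12.8135 / 11.4746 = -1.117.
df = n − k − 1 = 201 − 2 − 1 = 198.
One-sided p ≈ 0.1327, which is ≥ 0.05, so fail to reject H₀.
The data do not give significant evidence that the true slope on building age is negative, holding the other predictors fixed.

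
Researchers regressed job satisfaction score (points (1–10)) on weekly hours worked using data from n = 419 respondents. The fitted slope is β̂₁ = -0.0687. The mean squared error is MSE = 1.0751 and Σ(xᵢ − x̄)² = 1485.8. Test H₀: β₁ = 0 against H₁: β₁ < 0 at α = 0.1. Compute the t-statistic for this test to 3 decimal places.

t = -2.554

SE(β̂₁) = √(MSE/Sₓₓ) = √(1.0751/1485.8) = 0.0268995.
t = -0.0687 / 0.0268995 = -2.554.
df = n − 2 = 417.
One-sided p ≈ 0.0055, which is < 0.1, so reject H₀.
There is evidence that the true slope on weekly hours worked is negative.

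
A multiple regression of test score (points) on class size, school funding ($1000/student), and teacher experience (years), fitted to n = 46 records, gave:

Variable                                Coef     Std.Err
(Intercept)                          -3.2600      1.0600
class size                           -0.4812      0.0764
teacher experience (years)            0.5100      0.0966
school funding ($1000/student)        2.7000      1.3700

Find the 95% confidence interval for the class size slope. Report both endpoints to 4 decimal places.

(-0.6354, -0.3270)

Read off: b = -0.4812, SE = 0.0764 for class size.
df = n − k − 1 = 46 − 3 − 1 = 42.
t* = t_{0.025, 42} = 2.018082.
Margin = t* × SE = 2.018082 × 0.0764 = 0.154181.
CI: -0.4812 ± 0.154181 → (-0.6354, -0.3270).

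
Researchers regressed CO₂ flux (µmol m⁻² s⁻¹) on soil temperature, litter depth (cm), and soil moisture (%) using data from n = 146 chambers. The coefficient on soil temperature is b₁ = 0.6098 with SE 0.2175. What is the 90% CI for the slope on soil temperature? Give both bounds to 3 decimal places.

df = n − k − 1 = 146 − 3 − 1 = 142.
t* = t_{0.05, 142} = 1.655655.
Margin = t* × SE = 1.655655 × 0.2175 = 0.36011.
CI: 0.6098 ± 0.36011 → (0.250, 0.970).
With 90% confidence, each one-unit increase in soil temperature is associated with a change of between 0.250 and 0.970 µmol m⁻² s⁻¹ in CO₂ flux, holding the other predictors fixed.

(0.250, 0.970)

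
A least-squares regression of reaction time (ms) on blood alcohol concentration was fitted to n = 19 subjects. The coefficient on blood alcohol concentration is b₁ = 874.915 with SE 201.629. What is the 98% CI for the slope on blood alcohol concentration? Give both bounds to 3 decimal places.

(357.347, 1392.483)

df = n − 2 = 19 − 2 = 17.
t* = t_{0.01, 17} = 2.566934.
Margin = t* × SE = 2.566934 × 201.629 = 517.56833.
CI: 874.915 ± 517.56833 → (357.347, 1392.483).
With 98% confidence, each one-unit increase in blood alcohol concentration is associated with a change of between 357.347 and 1392.483 ms in reaction time.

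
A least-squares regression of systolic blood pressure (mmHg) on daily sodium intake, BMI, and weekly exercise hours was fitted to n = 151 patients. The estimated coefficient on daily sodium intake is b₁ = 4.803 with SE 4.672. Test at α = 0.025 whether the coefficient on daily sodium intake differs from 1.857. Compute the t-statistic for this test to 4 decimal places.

H₀: β₁ = 1.857 vs H₁: β₁ ≠ 1.857.
t = (b₁ − β₁⁰)/SE = (4.803 − 1.857) / 4.672 = 0.6306.
df = n − k − 1 = 151 − 3 − 1 = 147.
Two-sided p ≈ 0.5293, which is ≥ 0.025, so fail to reject H₀.
The data are consistent with a true slope of 1.857 mmHg per unit of daily sodium intake, holding the other predictors fixed.

t = 0.6306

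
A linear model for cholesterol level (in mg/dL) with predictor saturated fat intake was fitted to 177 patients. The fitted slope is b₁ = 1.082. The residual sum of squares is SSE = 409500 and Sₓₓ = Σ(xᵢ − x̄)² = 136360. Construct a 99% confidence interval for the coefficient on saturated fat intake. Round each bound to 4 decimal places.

(0.7409, 1.4231)

MSE = SSE/(n − 2) = 409500/175 = 2340.
SE(b₁) = √(MSE/Sₓₓ) = √(2340/136360) = 0.130998.
df = n − 2 = 175.
t* = t_{0.005, 175} = 2.604215.
Margin = t* × SE = 2.604215 × 0.130998 = 0.341147.
CI: 1.082 ± 0.341147 → (0.7409, 1.4231).
With 99% confidence, each one-unit increase in saturated fat intake is associated with a change of between 0.7409 and 1.4231 mg/dL in cholesterol level.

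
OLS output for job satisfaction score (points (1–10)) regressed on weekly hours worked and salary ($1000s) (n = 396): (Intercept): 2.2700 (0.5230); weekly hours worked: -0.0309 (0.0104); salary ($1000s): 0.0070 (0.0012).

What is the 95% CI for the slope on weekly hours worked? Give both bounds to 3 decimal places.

(-0.051, -0.010)

Read off: b = -0.0309, SE = 0.0104 for weekly hours worked.
df = n − k − 1 = 396 − 2 − 1 = 393.
t* = t_{0.025, 393} = 1.966019.
Margin = t* × SE = 1.966019 × 0.0104 = 0.02045.
CI: -0.0309 ± 0.02045 → (-0.051, -0.010).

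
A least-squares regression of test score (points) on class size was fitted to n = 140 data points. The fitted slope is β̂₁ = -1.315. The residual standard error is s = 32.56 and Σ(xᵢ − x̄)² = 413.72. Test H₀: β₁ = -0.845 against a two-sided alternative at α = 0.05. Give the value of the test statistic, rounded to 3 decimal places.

t = -0.294

SE(β̂₁) = s/√Sₓₓ = 32.56/√413.72 = 1.60078.
t = (-1.315 − (-0.845)) / 1.60078 = -0.294.
df = n − 2 = 138.
Two-sided p ≈ 0.7695, which is ≥ 0.05, so fail to reject H₀.
The data are consistent with a true slope of -0.845 points per unit of class size.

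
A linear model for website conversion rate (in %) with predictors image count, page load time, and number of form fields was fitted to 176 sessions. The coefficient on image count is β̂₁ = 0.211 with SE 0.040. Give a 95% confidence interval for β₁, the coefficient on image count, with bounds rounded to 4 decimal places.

df = n − k − 1 = 176 − 3 − 1 = 172.
t* = t_{0.025, 172} = 1.973852.
Margin = t* × SE = 1.973852 × 0.040 = 0.078954.
CI: 0.211 ± 0.078954 → (0.1320, 0.2900).
With 95% confidence, each one-unit increase in image count is associated with a change of between 0.1320 and 0.2900 % in website conversion rate, holding the other predictors fixed.

(0.1320, 0.2900)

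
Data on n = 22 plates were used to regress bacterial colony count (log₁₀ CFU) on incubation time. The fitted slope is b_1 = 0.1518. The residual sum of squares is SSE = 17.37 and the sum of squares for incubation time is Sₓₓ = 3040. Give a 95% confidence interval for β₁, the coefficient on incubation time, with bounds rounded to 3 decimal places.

MSE = SSE/(n − 2) = 17.37/20 = 0.8685.
SE(b_1) = √(MSE/Sₓₓ) = √(0.8685/3040) = 0.0169024.
df = n − 2 = 20.
t* = t_{0.025, 20} = 2.085963.
Margin = t* × SE = 2.085963 × 0.0169024 = 0.03526.
CI: 0.1518 ± 0.03526 → (0.117, 0.187).
With 95% confidence, each one-unit increase in incubation time is associated with a change of between 0.117 and 0.187 log₁₀ CFU in bacterial colony count.

(0.117, 0.187)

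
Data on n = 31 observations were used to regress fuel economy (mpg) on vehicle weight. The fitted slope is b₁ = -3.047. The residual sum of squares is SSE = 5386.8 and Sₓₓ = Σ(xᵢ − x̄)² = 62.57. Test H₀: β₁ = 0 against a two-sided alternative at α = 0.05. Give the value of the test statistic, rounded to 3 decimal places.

t = -1.768

MSE = SSE/(n − 2) = 5386.8/29 = 185.752.
SE(b₁) = √(MSE/Sₓₓ) = √(185.752/62.57) = 1.72299.
t = -3.047 / 1.72299 = -1.768.
df = n − 2 = 29.
Two-sided p ≈ 0.0875, which is ≥ 0.05, so fail to reject H₀.
The data do not give significant evidence of an association between vehicle weight and fuel economy.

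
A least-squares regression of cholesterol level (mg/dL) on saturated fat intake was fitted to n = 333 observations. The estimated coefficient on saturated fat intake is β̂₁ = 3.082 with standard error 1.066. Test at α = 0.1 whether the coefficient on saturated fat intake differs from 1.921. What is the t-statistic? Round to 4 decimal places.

H₀: β₁ = 1.921 vs H₁: β₁ ≠ 1.921.
t = (β̂₁ − β₁⁰)/SE = (3.082 − 1.921) / 1.066 = 1.0891.
df = n − 2 = 333 − 2 = 331.
Two-sided p ≈ 0.2769, which is ≥ 0.1, so fail to reject H₀.
The data are consistent with a true slope of 1.921 mg/dL per unit of saturated fat intake.

t = 1.0891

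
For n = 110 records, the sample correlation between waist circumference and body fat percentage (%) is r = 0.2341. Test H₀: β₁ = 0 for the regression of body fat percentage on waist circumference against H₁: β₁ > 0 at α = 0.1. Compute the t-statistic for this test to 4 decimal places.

t = r·√(n − 2)/√(1 − r²) = 0.2341·√108/√0.945197 = 2.5024.
df = n − 2 = 108.
One-sided p ≈ 0.0069, which is < 0.1, so reject H₀.
There is evidence of a linear association between waist circumference and body fat percentage.

t = 2.5024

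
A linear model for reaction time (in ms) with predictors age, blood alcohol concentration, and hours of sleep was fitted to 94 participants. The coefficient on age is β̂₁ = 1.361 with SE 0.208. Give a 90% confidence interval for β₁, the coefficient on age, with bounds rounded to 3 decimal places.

df = n − k − 1 = 94 − 3 − 1 = 90.
t* = t_{0.05, 90} = 1.661961.
Margin = t* × SE = 1.661961 × 0.208 = 0.34569.
CI: 1.361 ± 0.34569 → (1.015, 1.707).
With 90% confidence, each one-unit increase in age is associated with a change of between 1.015 and 1.707 ms in reaction time, holding the other predictors fixed.

(1.015, 1.707)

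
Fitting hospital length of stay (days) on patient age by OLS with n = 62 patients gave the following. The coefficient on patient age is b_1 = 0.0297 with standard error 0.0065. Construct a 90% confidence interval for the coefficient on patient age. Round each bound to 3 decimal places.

(0.019, 0.041)

df = n − 2 = 62 − 2 = 60.
t* = t_{0.05, 60} = 1.670649.
Margin = t* × SE = 1.670649 × 0.0065 = 0.01086.
CI: 0.0297 ± 0.01086 → (0.019, 0.041).
With 90% confidence, each one-unit increase in patient age is associated with a change of between 0.019 and 0.041 days in hospital length of stay.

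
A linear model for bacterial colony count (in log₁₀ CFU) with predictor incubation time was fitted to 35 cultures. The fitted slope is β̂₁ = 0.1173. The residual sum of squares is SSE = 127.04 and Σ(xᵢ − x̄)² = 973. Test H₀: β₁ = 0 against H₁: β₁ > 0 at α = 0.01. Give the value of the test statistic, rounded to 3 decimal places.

MSE = SSE/(n − 2) = 127.04/33 = 3.8497.
SE(β̂₁) = √(MSE/Sₓₓ) = √(3.8497/973) = 0.0629009.
t = 0.1173 / 0.0629009 = 1.865.
df = n − 2 = 33.
One-sided p ≈ 0.0356, which is ≥ 0.01, so fail to reject H₀.
The data do not give significant evidence that the true slope on incubation time is positive.

t = 1.865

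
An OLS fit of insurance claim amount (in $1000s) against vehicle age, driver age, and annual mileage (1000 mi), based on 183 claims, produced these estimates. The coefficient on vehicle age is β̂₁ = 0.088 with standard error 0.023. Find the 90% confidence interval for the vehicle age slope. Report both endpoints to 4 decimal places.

df = n − k − 1 = 183 − 3 − 1 = 179.
t* = t_{0.05, 179} = 1.653411.
Margin = t* × SE = 1.653411 × 0.023 = 0.038028.
CI: 0.088 ± 0.038028 → (0.0500, 0.1260).
With 90% confidence, each one-unit increase in vehicle age is associated with a change of between 0.0500 and 0.1260 $1000s in insurance claim amount, holding the other predictors fixed.

(0.0500, 0.1260)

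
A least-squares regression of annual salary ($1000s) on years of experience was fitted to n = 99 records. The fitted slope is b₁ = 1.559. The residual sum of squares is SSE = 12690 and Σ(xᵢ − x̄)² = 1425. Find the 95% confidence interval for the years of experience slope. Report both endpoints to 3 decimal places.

MSE = SSE/(n − 2) = 12690/97 = 130.825.
SE(b₁) = √(MSE/Sₓₓ) = √(130.825/1425) = 0.302996.
df = n − 2 = 97.
t* = t_{0.025, 97} = 1.984723.
Margin = t* × SE = 1.984723 × 0.302996 = 0.60136.
CI: 1.559 ± 0.60136 → (0.958, 2.160).
With 95% confidence, each one-unit increase in years of experience is associated with a change of between 0.958 and 2.160 $1000s in annual salary.

(0.958, 2.160)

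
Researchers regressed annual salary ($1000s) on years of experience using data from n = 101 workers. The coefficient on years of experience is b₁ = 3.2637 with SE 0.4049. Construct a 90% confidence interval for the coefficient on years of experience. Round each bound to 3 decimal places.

(2.591, 3.936)

df = n − 2 = 101 − 2 = 99.
t* = t_{0.05, 99} = 1.660391.
Margin = t* × SE = 1.660391 × 0.4049 = 0.67229.
CI: 3.2637 ± 0.67229 → (2.591, 3.936).
With 90% confidence, each one-unit increase in years of experience is associated with a change of between 2.591 and 3.936 $1000s in annual salary.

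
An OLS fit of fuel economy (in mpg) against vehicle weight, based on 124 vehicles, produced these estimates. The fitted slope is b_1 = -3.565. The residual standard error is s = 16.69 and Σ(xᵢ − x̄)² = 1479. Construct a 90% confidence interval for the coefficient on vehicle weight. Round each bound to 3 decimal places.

SE(b_1) = s/√Sₓₓ = 16.69/√1479 = 0.433983.
df = n − 2 = 122.
t* = t_{0.05, 122} = 1.657439.
Margin = t* × SE = 1.657439 × 0.433983 = 0.71930.
CI: -3.565 ± 0.71930 → (-4.284, -2.846).
With 90% confidence, each one-unit increase in vehicle weight is associated with a change of between -4.284 and -2.846 mpg in fuel economy.

(-4.284, -2.846)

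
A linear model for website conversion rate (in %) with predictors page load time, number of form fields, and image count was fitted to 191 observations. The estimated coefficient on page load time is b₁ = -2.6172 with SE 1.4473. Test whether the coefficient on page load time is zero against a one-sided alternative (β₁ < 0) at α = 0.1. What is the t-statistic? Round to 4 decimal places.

t = -1.8083

H₀: β₁ = 0 vs H₁: β₁ < 0.
t = (b₁ − β₁⁰)/SE = -2.6172 / 1.4473 = -1.8083.
df = n − k − 1 = 191 − 3 − 1 = 187.
One-sided p ≈ 0.0361, which is < 0.1, so reject H₀.
There is evidence that the true slope on page load time is negative, holding the other predictors fixed.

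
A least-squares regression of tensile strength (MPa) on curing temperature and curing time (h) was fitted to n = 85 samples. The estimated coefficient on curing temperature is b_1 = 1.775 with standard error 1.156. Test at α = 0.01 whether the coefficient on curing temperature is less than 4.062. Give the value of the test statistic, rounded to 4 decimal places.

H₀: β₁ = 4.062 vs H₁: β₁ < 4.062.
t = (b_1 − β₁⁰)/SE = (1.775 − 4.062) / 1.156 = -1.9784.
df = n − k − 1 = 85 − 2 − 1 = 82.
One-sided p ≈ 0.0256, which is ≥ 0.01, so fail to reject H₀.
The data do not give significant evidence that the true slope on curing temperature is below 4.062 MPa per unit, holding the other predictors fixed.

t = -1.9784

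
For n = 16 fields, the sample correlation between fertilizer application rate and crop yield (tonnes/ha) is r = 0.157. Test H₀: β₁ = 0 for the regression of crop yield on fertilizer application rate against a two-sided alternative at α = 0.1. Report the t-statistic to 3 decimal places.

t = 0.595

t = r·√(n − 2)/√(1 − r²) = 0.157·√14/√0.975351 = 0.595.
df = n − 2 = 14.
Two-sided p ≈ 0.5615, which is ≥ 0.1, so fail to reject H₀.
The data do not give significant evidence of a linear association between fertilizer application rate and crop yield.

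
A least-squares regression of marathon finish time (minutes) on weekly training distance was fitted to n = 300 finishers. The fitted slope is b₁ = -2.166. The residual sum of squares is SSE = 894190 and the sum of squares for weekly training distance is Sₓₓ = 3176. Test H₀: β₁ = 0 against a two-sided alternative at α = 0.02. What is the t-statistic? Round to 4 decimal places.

MSE = SSE/(n − 2) = 894190/298 = 3000.64.
SE(b₁) = √(MSE/Sₓₓ) = √(3000.64/3176) = 0.972001.
t = -2.166 / 0.972001 = -2.2284.
df = n − 2 = 298.
Two-sided p ≈ 0.0266, which is ≥ 0.02, so fail to reject H₀.
The data do not give significant evidence of an association between weekly training distance and marathon finish time.

t = -2.2284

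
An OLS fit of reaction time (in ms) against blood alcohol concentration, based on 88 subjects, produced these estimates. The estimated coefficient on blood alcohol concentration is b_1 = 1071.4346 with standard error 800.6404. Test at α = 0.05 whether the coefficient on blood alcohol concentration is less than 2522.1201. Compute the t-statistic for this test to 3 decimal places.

H₀: β₁ = 2522.1201 vs H₁: β₁ < 2522.1201.
t = (b_1 − β₁⁰)/SE = (1071.4346 − 2522.1201) / 800.6404 = -1.812.
df = n − 2 = 88 − 2 = 86.
One-sided p ≈ 0.0367, which is < 0.05, so reject H₀.
There is evidence that the true slope on blood alcohol concentration is below 2522.1201 ms per unit.

t = -1.812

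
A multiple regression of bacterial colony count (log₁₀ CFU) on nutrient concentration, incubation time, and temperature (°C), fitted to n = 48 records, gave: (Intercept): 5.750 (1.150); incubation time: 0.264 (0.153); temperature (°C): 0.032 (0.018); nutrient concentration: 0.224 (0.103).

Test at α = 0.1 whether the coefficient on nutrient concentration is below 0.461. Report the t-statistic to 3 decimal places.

t = -2.301

Read off: b = 0.224, SE = 0.103 for nutrient concentration.
H₀: β₁ = 0.461 vs H₁: β₁ < 0.461.
t = (0.224 − 0.461) / 0.103 = -2.301.
df = n − k − 1 = 48 − 3 − 1 = 44.
One-sided p ≈ 0.0131, which is < 0.1, so reject H₀.
There is evidence that the true slope on nutrient concentration is below 0.461 log₁₀ CFU per unit, holding the other predictors fixed.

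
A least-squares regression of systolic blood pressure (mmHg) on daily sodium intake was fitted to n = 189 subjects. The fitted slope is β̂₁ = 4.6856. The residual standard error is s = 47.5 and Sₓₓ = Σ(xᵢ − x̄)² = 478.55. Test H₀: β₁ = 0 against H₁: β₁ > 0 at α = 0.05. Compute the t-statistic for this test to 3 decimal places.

SE(β̂₁) = s/√Sₓₓ = 47.5/√478.55 = 2.17135.
t = 4.6856 / 2.17135 = 2.158.
df = n − 2 = 187.
One-sided p ≈ 0.0161, which is < 0.05, so reject H₀.
There is evidence that the true slope on daily sodium intake is positive.

t = 2.158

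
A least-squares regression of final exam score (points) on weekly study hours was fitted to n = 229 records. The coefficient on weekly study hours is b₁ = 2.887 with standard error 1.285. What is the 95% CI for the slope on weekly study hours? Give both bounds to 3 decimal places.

df = n − 2 = 229 − 2 = 227.
t* = t_{0.025, 227} = 1.97047.
Margin = t* × SE = 1.97047 × 1.285 = 2.53205.
CI: 2.887 ± 2.53205 → (0.355, 5.419).
With 95% confidence, each one-unit increase in weekly study hours is associated with a change of between 0.355 and 5.419 points in final exam score.

(0.355, 5.419)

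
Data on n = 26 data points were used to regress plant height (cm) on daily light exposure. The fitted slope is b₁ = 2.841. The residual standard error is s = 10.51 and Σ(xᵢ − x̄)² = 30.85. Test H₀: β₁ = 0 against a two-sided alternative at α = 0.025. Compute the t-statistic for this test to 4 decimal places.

t = 1.5014

SE(b₁) = s/√Sₓₓ = 10.51/√30.85 = 1.89224.
t = 2.841 / 1.89224 = 1.5014.
df = n − 2 = 24.
Two-sided p ≈ 0.1463, which is ≥ 0.025, so fail to reject H₀.
The data do not give significant evidence of an association between daily light exposure and plant height.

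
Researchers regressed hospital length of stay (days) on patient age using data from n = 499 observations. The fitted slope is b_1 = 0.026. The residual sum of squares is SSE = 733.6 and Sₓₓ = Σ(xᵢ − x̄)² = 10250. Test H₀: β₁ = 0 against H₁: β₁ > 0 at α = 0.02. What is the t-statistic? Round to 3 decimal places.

MSE = SSE/(n − 2) = 733.6/497 = 1.47606.
SE(b_1) = √(MSE/Sₓₓ) = √(1.47606/10250) = 0.0120002.
t = 0.026 / 0.0120002 = 2.167.
df = n − 2 = 497.
One-sided p ≈ 0.0154, which is < 0.02, so reject H₀.
There is evidence that the true slope on patient age is positive.

t = 2.167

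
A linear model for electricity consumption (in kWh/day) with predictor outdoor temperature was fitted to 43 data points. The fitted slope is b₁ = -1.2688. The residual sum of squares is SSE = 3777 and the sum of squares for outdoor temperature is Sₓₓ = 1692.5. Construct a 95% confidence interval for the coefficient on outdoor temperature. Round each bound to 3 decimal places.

(-1.740, -0.798)

MSE = SSE/(n − 2) = 3777/41 = 92.122.
SE(b₁) = √(MSE/Sₓₓ) = √(92.122/1692.5) = 0.233301.
df = n − 2 = 41.
t* = t_{0.025, 41} = 2.019541.
Margin = t* × SE = 2.019541 × 0.233301 = 0.47116.
CI: -1.2688 ± 0.47116 → (-1.740, -0.798).
With 95% confidence, each one-unit increase in outdoor temperature is associated with a change of between -1.740 and -0.798 kWh/day in electricity consumption.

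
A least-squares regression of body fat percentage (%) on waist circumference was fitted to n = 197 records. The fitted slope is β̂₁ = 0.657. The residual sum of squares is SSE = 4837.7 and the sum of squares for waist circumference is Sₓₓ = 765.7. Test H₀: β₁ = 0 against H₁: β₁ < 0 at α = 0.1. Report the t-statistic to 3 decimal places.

MSE = SSE/(n − 2) = 4837.7/195 = 24.8087.
SE(β̂₁) = √(MSE/Sₓₓ) = √(24.8087/765.7) = 0.18.
t = 0.657 / 0.18 = 3.650.
df = n − 2 = 195.
One-sided p ≈ 0.9998, which is ≥ 0.1, so fail to reject H₀.
The data do not give significant evidence that the true slope on waist circumference is negative.

t = 3.650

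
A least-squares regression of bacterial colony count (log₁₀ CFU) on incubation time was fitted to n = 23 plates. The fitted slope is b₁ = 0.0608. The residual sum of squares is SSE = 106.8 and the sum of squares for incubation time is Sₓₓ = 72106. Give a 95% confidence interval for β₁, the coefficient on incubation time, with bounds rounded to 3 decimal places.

MSE = SSE/(n − 2) = 106.8/21 = 5.08571.
SE(b₁) = √(MSE/Sₓₓ) = √(5.08571/72106) = 0.00839828.
df = n − 2 = 21.
t* = t_{0.025, 21} = 2.079614.
Margin = t* × SE = 2.079614 × 0.00839828 = 0.01747.
CI: 0.0608 ± 0.01747 → (0.043, 0.078).
With 95% confidence, each one-unit increase in incubation time is associated with a change of between 0.043 and 0.078 log₁₀ CFU in bacterial colony count.

(0.043, 0.078)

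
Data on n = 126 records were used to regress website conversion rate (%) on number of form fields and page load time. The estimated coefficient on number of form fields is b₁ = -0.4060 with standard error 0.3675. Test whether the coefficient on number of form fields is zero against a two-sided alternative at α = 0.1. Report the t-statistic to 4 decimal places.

H₀: β₁ = 0 vs H₁: β₁ ≠ 0.
t = (b₁ − β₁⁰)/SE = -0.4060 / 0.3675 = -1.1048.
df = n − k − 1 = 126 − 2 − 1 = 123.
Two-sided p ≈ 0.2714, which is ≥ 0.1, so fail to reject H₀.
The data do not give significant evidence of an association between number of form fields and website conversion rate, after adjusting for the other predictors.

t = -1.1048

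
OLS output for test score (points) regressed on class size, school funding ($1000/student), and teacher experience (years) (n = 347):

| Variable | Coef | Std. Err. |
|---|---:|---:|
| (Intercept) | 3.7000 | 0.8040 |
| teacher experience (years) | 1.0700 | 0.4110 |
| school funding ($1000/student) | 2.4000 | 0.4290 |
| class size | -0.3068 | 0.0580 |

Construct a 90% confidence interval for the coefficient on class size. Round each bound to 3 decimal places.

(-0.402, -0.211)

Read off: b = -0.3068, SE = 0.0580 for class size.
df = n − k − 1 = 347 − 3 − 1 = 343.
t* = t_{0.05, 343} = 1.649308.
Margin = t* × SE = 1.649308 × 0.0580 = 0.09566.
CI: -0.3068 ± 0.09566 → (-0.402, -0.211).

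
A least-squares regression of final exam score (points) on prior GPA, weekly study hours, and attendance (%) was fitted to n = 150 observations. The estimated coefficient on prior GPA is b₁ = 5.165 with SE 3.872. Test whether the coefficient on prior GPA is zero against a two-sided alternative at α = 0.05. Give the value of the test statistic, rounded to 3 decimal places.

H₀: β₁ = 0 vs H₁: β₁ ≠ 0.
t = (b₁ − β₁⁰)/SE = 5.165 / 3.872 = 1.334.
df = n − k − 1 = 150 − 3 − 1 = 146.
Two-sided p ≈ 0.1843, which is ≥ 0.05, so fail to reject H₀.
The data do not give significant evidence of an association between prior GPA and final exam score, after adjusting for the other predictors.

t = 1.334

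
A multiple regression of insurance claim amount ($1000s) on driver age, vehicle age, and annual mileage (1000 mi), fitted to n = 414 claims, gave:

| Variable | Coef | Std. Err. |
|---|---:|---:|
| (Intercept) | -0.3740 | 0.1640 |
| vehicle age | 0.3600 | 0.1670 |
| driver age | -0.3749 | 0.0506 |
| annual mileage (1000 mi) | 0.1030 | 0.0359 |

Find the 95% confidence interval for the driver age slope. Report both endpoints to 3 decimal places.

(-0.474, -0.275)

Read off: b = -0.3749, SE = 0.0506 for driver age.
df = n − k − 1 = 414 − 3 − 1 = 410.
t* = t_{0.025, 410} = 1.965767.
Margin = t* × SE = 1.965767 × 0.0506 = 0.09947.
CI: -0.3749 ± 0.09947 → (-0.474, -0.275).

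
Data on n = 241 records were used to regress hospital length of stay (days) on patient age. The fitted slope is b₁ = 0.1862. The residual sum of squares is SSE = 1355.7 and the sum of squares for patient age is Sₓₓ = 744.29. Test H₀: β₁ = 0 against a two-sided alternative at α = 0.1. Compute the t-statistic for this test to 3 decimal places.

MSE = SSE/(n − 2) = 1355.7/239 = 5.67238.
SE(b₁) = √(MSE/Sₓₓ) = √(5.67238/744.29) = 0.0872995.
t = 0.1862 / 0.0872995 = 2.133.
df = n − 2 = 239.
Two-sided p ≈ 0.0340, which is < 0.1, so reject H₀.
There is evidence that patient age is associated with hospital length of stay.

t = 2.133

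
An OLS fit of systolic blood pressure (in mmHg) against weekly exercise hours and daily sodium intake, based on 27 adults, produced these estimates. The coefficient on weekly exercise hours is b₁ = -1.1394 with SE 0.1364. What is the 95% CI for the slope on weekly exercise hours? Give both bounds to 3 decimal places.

df = n − k − 1 = 27 − 2 − 1 = 24.
t* = t_{0.025, 24} = 2.063899.
Margin = t* × SE = 2.063899 × 0.1364 = 0.28152.
CI: -1.1394 ± 0.28152 → (-1.421, -0.858).
With 95% confidence, each one-unit increase in weekly exercise hours is associated with a change of between -1.421 and -0.858 mmHg in systolic blood pressure, holding the other predictors fixed.

(-1.421, -0.858)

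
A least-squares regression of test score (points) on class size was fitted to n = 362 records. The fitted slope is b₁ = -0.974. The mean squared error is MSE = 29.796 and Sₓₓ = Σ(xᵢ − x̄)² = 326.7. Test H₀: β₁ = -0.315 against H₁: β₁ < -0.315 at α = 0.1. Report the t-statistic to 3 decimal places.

SE(b₁) = √(MSE/Sₓₓ) = √(29.796/326.7) = 0.301998.
t = (-0.974 − (-0.315)) / 0.301998 = -2.182.
df = n − 2 = 360.
One-sided p ≈ 0.0149, which is < 0.1, so reject H₀.
There is evidence that the true slope on class size is below -0.315 points per unit.

t = -2.182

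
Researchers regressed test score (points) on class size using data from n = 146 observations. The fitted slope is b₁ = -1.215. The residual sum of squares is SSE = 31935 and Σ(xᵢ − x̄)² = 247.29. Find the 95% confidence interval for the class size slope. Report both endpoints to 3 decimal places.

(-3.087, 0.657)

MSE = SSE/(n − 2) = 31935/144 = 221.771.
SE(b₁) = √(MSE/Sₓₓ) = √(221.771/247.29) = 0.946998.
df = n − 2 = 144.
t* = t_{0.025, 144} = 1.976575.
Margin = t* × SE = 1.976575 × 0.946998 = 1.87181.
CI: -1.215 ± 1.87181 → (-3.087, 0.657).
With 95% confidence, each one-unit increase in class size is associated with a change of between -3.087 and 0.657 points in test score.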